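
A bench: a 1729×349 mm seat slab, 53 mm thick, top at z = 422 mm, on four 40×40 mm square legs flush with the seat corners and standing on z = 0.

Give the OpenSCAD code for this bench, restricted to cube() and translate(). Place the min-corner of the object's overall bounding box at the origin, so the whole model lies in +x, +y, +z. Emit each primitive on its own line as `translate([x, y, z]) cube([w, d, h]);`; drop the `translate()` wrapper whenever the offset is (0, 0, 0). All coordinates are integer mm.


// leg_h = 422 − 53 = 369
translate([0, 0, 369]) cube([1729, 349, 53]);
cube([40, 40, 369]);
translate([0, 309, 0]) cube([40, 40, 369]);
translate([1689, 0, 0]) cube([40, 40, 369]);
translate([1689, 309, 0]) cube([40, 40, 369]);


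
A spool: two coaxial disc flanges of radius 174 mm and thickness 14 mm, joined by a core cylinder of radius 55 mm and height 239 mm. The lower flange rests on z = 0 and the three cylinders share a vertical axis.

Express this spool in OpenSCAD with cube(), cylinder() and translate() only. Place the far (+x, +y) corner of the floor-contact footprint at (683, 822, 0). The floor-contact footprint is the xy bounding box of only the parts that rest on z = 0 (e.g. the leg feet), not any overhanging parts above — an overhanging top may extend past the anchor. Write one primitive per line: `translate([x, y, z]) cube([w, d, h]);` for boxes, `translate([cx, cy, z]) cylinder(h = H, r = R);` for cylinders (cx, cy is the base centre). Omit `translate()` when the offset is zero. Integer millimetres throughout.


translate([509, 648, 0]) cylinder(h = 14, r = 174);
translate([509, 648, 14]) cylinder(h = 239, r = 55);
translate([509, 648, 253]) cylinder(h = 14, r = 174);


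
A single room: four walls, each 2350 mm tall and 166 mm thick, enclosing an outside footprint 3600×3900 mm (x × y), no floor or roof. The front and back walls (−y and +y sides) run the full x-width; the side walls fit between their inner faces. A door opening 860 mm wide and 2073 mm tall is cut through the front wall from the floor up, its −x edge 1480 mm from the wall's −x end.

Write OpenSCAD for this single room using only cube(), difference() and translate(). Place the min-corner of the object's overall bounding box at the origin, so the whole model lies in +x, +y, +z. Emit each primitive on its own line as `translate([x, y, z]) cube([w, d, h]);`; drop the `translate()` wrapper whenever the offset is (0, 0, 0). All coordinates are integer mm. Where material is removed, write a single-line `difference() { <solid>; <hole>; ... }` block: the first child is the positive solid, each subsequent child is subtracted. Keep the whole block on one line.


difference() { cube([3600, 166, 2350]); translate([1480, 0, 0]) cube([860, 166, 2073]); }
translate([0, 3734, 0]) cube([3600, 166, 2350]);
translate([0, 166, 0]) cube([166, 3568, 2350]);
translate([3434, 166, 0]) cube([166, 3568, 2350]);


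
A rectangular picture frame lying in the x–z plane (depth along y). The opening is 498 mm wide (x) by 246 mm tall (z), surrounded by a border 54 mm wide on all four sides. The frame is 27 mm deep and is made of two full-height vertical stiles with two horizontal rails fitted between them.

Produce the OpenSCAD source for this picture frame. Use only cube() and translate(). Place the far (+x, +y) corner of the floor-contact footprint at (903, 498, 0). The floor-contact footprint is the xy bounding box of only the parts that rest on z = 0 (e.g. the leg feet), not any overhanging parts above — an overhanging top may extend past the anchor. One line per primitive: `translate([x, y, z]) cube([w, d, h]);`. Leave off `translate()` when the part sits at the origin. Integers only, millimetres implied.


translate([297, 471, 0]) cube([54, 27, 354]);
translate([849, 471, 0]) cube([54, 27, 354]);
translate([351, 471, 0]) cube([498, 27, 54]);
translate([351, 471, 300]) cube([498, 27, 54]);


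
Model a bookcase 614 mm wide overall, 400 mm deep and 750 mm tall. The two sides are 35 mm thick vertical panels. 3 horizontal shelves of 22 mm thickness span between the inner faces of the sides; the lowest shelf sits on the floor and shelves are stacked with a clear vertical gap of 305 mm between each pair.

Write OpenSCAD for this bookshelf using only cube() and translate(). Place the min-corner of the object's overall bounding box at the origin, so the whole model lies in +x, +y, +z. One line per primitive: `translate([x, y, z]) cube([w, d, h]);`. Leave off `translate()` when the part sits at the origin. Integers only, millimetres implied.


cube([35, 400, 750]);
translate([579, 0, 0]) cube([35, 400, 750]);
translate([35, 0, 0]) cube([544, 400, 22]);
translate([35, 0, 327]) cube([544, 400, 22]);
translate([35, 0, 654]) cube([544, 400, 22]);


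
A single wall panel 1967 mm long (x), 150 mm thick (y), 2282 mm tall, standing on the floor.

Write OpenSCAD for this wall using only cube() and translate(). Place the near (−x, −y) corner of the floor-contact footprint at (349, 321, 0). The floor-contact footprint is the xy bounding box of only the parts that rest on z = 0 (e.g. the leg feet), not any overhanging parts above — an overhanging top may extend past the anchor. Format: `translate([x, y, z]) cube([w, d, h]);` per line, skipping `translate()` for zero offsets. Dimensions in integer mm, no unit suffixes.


translate([349, 321, 0]) cube([1967, 150, 2282]);


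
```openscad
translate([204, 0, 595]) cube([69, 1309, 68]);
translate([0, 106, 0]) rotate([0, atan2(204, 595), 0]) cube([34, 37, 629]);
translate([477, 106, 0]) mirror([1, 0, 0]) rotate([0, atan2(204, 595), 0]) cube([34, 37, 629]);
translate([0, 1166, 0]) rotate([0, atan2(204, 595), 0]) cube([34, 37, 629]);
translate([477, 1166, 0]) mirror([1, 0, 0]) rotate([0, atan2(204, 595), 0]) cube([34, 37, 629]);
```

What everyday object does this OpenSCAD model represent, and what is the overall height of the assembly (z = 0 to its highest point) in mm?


A sawhorse. The overall height is 663 mm.

A beam across two mirrored pairs of raked legs — a sawhorse. The beam's underside is at z = 595 (matching the legs' vertical rise in atan2(204, 595)) and the beam is 68 mm tall, so its top is at 595 + 68 = 663 mm. The raked legs top out at the beam's underside, so that is the highest point.


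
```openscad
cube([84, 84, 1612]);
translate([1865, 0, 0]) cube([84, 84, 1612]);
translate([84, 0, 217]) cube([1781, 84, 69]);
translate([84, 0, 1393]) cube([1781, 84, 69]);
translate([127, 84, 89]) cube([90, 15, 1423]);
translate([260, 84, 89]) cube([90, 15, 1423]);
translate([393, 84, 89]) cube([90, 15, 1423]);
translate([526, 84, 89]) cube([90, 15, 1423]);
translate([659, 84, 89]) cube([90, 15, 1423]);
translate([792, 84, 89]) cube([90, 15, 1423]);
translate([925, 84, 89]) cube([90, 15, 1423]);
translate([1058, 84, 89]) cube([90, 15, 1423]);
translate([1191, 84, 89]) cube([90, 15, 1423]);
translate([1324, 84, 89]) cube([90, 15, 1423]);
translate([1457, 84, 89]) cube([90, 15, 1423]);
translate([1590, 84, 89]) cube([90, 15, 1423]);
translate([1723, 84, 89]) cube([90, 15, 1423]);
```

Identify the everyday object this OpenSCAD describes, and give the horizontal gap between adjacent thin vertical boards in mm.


A fence section. The picket gap is 43 mm.

Two posts, two rails, 13 pickets — a fence section. Span 1781 mm holds 13 pickets of 90 mm with 14 equal gaps: ⌊(1781 − 13·90) / 14⌋ = 43 mm.


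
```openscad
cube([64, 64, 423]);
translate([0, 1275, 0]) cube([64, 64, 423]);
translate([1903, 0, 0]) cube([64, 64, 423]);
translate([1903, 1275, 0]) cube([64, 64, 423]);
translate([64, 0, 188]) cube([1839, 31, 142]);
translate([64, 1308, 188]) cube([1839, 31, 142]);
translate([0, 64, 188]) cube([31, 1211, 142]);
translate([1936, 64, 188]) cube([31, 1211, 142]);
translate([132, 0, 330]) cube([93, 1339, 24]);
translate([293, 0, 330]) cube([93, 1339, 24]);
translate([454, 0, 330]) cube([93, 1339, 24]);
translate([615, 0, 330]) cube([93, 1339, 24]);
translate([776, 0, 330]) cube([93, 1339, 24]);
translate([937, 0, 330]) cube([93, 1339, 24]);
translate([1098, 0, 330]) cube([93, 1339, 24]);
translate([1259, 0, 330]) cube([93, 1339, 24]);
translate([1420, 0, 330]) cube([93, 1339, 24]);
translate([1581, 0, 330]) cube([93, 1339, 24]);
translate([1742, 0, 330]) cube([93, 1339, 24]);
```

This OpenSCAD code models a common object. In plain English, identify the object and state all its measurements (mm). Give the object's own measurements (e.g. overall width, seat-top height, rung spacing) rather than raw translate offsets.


A bed frame 1967 mm long (x) by 1339 mm wide (y). Four 64×64 mm corner posts, 423 mm tall, at the corners of the footprint. Four rails of 31 mm thickness and 142 mm height run between adjacent posts with their undersides at z = 188 mm, their outer faces flush with the outside of the frame (the two x-running rails run between the posts' inner faces; the two y-running rails run between the posts' inner faces). 11 slats, each 93 mm wide (x) and 24 mm thick, lie across the top of the two x-running rails, running the full 1339 mm width of the frame in y; along x they sit between the end posts with a 68 mm gap after the −x posts and between neighbouring slats and before the +x posts.


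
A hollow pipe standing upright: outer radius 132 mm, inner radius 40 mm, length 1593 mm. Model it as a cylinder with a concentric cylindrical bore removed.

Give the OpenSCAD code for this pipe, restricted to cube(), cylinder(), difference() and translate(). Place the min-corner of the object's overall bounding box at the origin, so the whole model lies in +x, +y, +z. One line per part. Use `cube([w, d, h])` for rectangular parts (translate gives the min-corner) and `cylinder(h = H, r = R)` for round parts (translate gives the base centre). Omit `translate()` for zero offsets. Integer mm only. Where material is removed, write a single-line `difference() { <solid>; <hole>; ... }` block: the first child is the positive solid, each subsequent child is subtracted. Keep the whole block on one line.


difference() { translate([132, 132, 0]) cylinder(h = 1593, r = 132); translate([132, 132, 0]) cylinder(h = 1593, r = 40); }


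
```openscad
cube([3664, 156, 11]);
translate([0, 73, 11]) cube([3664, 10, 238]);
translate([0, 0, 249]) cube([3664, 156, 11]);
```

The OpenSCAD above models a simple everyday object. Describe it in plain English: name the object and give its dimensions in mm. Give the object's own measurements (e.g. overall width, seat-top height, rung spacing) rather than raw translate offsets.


An I-beam lying along x, 3664 mm long. Overall section height 260 mm. Two flanges 156 mm wide (y) and 11 mm thick, one on the floor and one at the top; a web 10 mm thick runs between them, centred on the flange width.


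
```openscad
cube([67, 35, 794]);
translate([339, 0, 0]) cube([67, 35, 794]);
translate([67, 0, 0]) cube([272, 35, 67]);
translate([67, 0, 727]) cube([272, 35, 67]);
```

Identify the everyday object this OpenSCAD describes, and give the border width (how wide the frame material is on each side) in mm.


A picture frame. The border width is 67 mm.

Four thin pieces enclosing a rectangular opening — a picture frame. The two full-height stiles are 794 mm tall; the top rail sits at z = 727 and is 67 mm tall, so the border above the opening is 794 − 727 = 67 mm, matching the stile x-width.


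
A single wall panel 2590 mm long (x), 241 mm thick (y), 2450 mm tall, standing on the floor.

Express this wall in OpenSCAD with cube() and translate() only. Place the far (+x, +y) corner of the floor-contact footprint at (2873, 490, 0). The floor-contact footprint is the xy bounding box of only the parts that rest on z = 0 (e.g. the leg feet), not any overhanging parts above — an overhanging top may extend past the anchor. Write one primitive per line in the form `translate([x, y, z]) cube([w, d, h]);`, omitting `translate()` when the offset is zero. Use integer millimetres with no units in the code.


translate([283, 249, 0]) cube([2590, 241, 2450]);


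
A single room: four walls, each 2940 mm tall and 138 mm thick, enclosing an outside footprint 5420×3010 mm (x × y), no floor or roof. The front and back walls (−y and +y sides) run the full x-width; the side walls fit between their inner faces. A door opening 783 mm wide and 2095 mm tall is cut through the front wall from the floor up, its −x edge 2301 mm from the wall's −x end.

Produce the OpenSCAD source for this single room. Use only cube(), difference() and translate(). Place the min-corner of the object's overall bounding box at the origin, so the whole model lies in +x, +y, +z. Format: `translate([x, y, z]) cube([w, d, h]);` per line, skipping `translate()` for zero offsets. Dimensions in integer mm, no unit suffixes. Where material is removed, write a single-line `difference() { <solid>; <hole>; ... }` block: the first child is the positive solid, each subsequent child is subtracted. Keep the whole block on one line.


difference() { cube([5420, 138, 2940]); translate([2301, 0, 0]) cube([783, 138, 2095]); }
translate([0, 2872, 0]) cube([5420, 138, 2940]);
translate([0, 138, 0]) cube([138, 2734, 2940]);
translate([5282, 138, 0]) cube([138, 2734, 2940]);


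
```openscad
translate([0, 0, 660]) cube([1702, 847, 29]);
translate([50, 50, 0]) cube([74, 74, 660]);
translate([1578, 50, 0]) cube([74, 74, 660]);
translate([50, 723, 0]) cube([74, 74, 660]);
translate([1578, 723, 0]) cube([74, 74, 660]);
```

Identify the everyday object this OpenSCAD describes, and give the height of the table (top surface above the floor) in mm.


A table. The table height is 689 mm.

A 1702×847×29 slab sits at z = 660 on four 74 mm square posts — a table. The top surface is at 660 + 29 = 689 mm.


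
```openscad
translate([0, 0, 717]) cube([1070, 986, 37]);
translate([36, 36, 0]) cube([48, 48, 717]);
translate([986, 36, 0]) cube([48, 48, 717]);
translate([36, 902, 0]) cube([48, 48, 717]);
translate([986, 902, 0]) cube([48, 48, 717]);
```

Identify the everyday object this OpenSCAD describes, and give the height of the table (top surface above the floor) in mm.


A table. The table height is 754 mm.

A 1070×986×37 slab sits at z = 717 on four 48 mm square posts — a table. The top surface is at 717 + 37 = 754 mm.


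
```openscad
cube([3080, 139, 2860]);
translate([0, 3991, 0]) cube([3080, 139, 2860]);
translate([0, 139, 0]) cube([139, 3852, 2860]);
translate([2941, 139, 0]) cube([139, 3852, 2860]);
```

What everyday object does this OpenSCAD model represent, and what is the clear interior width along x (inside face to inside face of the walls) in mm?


A house (or room) frame. The interior width is 2802 mm.

Four 2860 mm walls enclosing a rectangle with no floor or roof — a room or house frame. Outside width is 3080 mm and wall thickness is 139 mm, so the interior width is 3080 − 2 × 139 = 2802 mm.


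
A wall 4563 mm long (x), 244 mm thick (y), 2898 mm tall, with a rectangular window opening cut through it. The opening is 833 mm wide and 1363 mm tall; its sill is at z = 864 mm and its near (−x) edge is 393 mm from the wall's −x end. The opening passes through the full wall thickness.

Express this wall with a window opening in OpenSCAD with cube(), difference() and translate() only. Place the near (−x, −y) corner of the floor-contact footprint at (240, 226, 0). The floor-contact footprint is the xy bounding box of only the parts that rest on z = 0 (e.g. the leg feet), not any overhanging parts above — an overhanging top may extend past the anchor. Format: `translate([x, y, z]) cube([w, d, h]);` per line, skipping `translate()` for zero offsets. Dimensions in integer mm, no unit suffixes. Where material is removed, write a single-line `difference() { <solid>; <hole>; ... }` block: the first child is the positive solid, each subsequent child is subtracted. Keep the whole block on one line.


difference() { translate([240, 226, 0]) cube([4563, 244, 2898]); translate([633, 226, 864]) cube([833, 244, 1363]); }


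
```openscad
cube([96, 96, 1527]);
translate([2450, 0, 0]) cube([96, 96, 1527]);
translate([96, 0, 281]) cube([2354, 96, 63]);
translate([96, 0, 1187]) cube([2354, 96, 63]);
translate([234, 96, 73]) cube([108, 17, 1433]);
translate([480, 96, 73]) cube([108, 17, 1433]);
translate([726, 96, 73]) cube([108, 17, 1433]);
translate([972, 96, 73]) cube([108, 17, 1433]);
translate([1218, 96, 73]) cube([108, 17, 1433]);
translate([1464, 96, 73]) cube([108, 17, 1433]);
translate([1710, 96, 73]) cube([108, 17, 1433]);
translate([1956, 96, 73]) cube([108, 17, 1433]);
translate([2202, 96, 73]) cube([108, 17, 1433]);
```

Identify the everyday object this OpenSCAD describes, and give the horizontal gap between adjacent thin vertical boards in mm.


A fence section. The picket gap is 138 mm.

Two posts, two rails, 9 pickets — a fence section. Span 2354 mm holds 9 pickets of 108 mm with 10 equal gaps: ⌊(2354 − 9·108) / 10⌋ = 138 mm.


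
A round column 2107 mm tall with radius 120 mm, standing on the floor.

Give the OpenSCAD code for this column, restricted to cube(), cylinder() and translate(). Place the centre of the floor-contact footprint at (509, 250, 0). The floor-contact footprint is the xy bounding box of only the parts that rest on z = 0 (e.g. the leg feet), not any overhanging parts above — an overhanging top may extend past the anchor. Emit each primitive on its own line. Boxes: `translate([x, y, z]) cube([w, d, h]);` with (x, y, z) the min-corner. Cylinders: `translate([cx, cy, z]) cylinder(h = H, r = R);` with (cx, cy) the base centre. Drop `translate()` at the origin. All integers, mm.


translate([509, 250, 0]) cylinder(h = 2107, r = 120);


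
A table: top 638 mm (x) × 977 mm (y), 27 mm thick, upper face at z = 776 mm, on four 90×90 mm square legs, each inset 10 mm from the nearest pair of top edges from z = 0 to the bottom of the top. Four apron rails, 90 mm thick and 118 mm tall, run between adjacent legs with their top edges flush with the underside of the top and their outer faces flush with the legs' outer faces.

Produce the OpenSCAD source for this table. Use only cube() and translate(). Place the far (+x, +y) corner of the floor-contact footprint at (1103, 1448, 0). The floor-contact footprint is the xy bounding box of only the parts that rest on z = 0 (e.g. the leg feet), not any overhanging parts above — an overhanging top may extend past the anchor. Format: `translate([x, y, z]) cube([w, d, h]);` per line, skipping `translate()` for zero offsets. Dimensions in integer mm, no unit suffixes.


translate([475, 481, 749]) cube([638, 977, 27]);
translate([485, 491, 0]) cube([90, 90, 749]);
translate([1013, 491, 0]) cube([90, 90, 749]);
translate([485, 1358, 0]) cube([90, 90, 749]);
translate([1013, 1358, 0]) cube([90, 90, 749]);
translate([575, 491, 631]) cube([438, 90, 118]);
translate([575, 1358, 631]) cube([438, 90, 118]);
translate([485, 581, 631]) cube([90, 777, 118]);
translate([1013, 581, 631]) cube([90, 777, 118]);


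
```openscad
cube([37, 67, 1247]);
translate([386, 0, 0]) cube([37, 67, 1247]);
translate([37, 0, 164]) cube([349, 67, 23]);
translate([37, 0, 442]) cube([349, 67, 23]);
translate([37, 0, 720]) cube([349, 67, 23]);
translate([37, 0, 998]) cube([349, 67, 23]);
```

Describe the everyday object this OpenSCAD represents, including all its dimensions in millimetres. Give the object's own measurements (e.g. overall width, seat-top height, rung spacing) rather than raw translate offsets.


A straight ladder. Two 37×67 mm vertical rails, 1247 mm tall, stand 423 mm apart (outside-to-outside) with their front faces coplanar on the −y side. 4 rungs, each 67 mm deep and 23 mm tall, span between the inner faces of the rails, front faces flush with the rails. The lowest rung's underside is at z = 164 mm and rungs are spaced 278 mm apart (underside to underside).


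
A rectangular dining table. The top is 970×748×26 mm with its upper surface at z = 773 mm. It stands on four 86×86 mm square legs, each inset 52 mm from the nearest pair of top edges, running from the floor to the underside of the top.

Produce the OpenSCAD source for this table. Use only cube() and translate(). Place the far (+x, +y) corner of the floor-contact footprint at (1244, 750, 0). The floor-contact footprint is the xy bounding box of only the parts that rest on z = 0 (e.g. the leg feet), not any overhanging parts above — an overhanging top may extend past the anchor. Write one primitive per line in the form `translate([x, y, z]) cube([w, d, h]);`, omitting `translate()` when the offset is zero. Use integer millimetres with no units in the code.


// leg_h = 773 - 26 = 747
translate([326, 54, 747]) cube([970, 748, 26]);
translate([378, 106, 0]) cube([86, 86, 747]);
translate([1158, 106, 0]) cube([86, 86, 747]);
translate([378, 664, 0]) cube([86, 86, 747]);
translate([1158, 664, 0]) cube([86, 86, 747]);


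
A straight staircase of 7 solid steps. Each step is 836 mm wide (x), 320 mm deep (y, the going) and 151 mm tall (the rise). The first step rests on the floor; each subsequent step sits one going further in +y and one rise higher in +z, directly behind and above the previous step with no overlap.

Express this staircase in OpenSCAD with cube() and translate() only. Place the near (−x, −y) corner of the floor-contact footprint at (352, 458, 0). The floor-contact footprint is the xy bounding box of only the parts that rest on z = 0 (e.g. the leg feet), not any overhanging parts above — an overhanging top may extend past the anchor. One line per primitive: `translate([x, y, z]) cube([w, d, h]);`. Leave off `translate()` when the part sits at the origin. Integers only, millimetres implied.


translate([352, 458, 0]) cube([836, 320, 151]);
translate([352, 778, 151]) cube([836, 320, 151]);
translate([352, 1098, 302]) cube([836, 320, 151]);
translate([352, 1418, 453]) cube([836, 320, 151]);
translate([352, 1738, 604]) cube([836, 320, 151]);
translate([352, 2058, 755]) cube([836, 320, 151]);
translate([352, 2378, 906]) cube([836, 320, 151]);


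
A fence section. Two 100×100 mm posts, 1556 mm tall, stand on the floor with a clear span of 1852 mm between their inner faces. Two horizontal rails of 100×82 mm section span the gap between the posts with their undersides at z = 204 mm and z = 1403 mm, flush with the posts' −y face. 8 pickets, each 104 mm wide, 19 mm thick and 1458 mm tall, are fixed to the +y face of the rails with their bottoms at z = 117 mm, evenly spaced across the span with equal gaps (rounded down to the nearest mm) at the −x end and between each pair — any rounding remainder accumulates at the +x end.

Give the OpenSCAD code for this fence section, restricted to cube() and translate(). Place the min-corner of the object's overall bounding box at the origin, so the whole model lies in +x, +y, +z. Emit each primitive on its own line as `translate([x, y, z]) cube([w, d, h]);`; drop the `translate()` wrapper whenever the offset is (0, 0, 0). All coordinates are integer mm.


cube([100, 100, 1556]);
translate([1952, 0, 0]) cube([100, 100, 1556]);
translate([100, 0, 204]) cube([1852, 100, 82]);
translate([100, 0, 1403]) cube([1852, 100, 82]);
translate([213, 100, 117]) cube([104, 19, 1458]);
translate([430, 100, 117]) cube([104, 19, 1458]);
translate([647, 100, 117]) cube([104, 19, 1458]);
translate([864, 100, 117]) cube([104, 19, 1458]);
translate([1081, 100, 117]) cube([104, 19, 1458]);
translate([1298, 100, 117]) cube([104, 19, 1458]);
translate([1515, 100, 117]) cube([104, 19, 1458]);
translate([1732, 100, 117]) cube([104, 19, 1458]);


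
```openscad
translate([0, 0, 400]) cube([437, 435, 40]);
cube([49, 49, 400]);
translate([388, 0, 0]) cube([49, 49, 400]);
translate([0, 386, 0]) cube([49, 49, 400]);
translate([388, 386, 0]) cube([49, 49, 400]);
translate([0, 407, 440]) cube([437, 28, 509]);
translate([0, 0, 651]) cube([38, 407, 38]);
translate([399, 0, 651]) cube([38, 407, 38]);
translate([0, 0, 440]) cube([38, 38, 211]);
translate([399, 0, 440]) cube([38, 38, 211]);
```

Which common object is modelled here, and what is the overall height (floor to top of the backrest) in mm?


A chair. The overall height is 949 mm.

A slab on four corner posts with a tall panel at the back — a chair. The seat slab sits at z = 400 with thickness 40, and the 509 mm backrest starts at the seat top, so the overall height is 400 + 40 + 509 = 949 mm.


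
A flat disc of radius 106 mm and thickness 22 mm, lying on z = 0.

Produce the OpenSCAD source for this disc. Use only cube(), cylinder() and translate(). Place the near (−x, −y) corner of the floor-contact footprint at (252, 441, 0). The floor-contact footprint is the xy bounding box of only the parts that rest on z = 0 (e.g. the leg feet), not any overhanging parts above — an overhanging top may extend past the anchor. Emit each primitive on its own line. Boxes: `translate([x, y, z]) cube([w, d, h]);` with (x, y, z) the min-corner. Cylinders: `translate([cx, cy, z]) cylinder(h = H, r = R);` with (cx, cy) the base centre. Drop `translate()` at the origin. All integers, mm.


translate([358, 547, 0]) cylinder(h = 22, r = 106);


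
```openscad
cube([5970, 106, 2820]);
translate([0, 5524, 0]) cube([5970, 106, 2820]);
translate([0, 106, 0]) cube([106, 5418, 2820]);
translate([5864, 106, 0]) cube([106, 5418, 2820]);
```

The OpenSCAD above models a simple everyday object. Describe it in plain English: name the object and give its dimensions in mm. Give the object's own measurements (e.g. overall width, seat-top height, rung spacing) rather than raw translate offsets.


The wall frame of a small rectangular building: four walls, each 2820 mm tall and 106 mm thick, enclosing a footprint 5970 mm (x) by 5630 mm (y) outside-to-outside, with no floor or roof. The front and back walls (the −y and +y sides) span the full width; the two side walls fit between them.


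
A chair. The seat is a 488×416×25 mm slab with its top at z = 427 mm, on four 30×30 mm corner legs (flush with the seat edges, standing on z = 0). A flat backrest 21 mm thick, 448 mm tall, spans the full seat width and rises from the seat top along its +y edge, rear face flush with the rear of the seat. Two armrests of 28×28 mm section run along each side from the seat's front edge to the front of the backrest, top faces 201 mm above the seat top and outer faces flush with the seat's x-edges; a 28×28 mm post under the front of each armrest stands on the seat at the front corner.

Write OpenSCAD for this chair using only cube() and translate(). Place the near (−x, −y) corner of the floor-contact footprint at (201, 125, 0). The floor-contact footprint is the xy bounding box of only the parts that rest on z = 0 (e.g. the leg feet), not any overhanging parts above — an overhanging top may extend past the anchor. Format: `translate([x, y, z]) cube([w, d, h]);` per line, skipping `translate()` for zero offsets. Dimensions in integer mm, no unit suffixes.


translate([201, 125, 402]) cube([488, 416, 25]);
translate([201, 125, 0]) cube([30, 30, 402]);
translate([659, 125, 0]) cube([30, 30, 402]);
translate([201, 511, 0]) cube([30, 30, 402]);
translate([659, 511, 0]) cube([30, 30, 402]);
translate([201, 520, 427]) cube([488, 21, 448]);
translate([201, 125, 600]) cube([28, 395, 28]);
translate([661, 125, 600]) cube([28, 395, 28]);
translate([201, 125, 427]) cube([28, 28, 173]);
translate([661, 125, 427]) cube([28, 28, 173]);


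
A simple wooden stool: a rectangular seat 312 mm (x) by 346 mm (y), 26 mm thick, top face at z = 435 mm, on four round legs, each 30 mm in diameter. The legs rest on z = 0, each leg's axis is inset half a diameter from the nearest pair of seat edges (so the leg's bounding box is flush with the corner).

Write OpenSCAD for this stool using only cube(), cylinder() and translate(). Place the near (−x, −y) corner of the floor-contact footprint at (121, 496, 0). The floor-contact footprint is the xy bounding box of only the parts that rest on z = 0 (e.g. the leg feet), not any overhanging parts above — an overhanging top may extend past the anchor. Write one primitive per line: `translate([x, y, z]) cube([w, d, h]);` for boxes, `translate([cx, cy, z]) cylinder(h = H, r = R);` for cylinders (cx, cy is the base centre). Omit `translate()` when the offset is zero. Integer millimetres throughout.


translate([121, 496, 409]) cube([312, 346, 26]);
translate([136, 511, 0]) cylinder(h = 409, r = 15);
translate([418, 511, 0]) cylinder(h = 409, r = 15);
translate([136, 827, 0]) cylinder(h = 409, r = 15);
translate([418, 827, 0]) cylinder(h = 409, r = 15);


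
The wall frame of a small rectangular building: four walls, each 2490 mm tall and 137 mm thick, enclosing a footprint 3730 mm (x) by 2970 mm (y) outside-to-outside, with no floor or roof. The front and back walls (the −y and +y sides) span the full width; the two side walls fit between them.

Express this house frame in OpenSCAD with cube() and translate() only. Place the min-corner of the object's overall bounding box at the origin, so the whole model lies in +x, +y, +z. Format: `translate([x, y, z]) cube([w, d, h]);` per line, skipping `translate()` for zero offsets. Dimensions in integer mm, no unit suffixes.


cube([3730, 137, 2490]);
translate([0, 2833, 0]) cube([3730, 137, 2490]);
translate([0, 137, 0]) cube([137, 2696, 2490]);
translate([3593, 137, 0]) cube([137, 2696, 2490]);


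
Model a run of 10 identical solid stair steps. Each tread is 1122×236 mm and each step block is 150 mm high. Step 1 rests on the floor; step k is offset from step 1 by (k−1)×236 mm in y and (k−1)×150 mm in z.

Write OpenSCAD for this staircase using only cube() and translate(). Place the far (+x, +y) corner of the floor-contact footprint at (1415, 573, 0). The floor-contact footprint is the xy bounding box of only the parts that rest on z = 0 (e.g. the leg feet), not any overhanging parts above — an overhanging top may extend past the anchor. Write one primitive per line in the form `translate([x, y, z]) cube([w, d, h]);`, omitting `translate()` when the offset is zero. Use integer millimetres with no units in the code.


translate([293, 337, 0]) cube([1122, 236, 150]);
translate([293, 573, 150]) cube([1122, 236, 150]);
translate([293, 809, 300]) cube([1122, 236, 150]);
translate([293, 1045, 450]) cube([1122, 236, 150]);
translate([293, 1281, 600]) cube([1122, 236, 150]);
translate([293, 1517, 750]) cube([1122, 236, 150]);
translate([293, 1753, 900]) cube([1122, 236, 150]);
translate([293, 1989, 1050]) cube([1122, 236, 150]);
translate([293, 2225, 1200]) cube([1122, 236, 150]);
translate([293, 2461, 1350]) cube([1122, 236, 150]);


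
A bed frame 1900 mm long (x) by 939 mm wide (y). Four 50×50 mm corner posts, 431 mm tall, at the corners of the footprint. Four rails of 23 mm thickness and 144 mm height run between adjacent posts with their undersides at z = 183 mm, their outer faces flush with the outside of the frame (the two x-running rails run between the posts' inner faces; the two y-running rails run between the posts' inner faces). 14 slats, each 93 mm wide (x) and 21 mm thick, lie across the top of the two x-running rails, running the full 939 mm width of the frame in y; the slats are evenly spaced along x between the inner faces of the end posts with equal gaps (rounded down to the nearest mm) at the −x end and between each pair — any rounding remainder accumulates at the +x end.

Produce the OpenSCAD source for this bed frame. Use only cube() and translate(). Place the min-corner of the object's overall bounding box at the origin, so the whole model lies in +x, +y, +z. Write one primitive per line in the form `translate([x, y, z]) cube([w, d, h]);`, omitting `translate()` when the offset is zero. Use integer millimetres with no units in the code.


cube([50, 50, 431]);
translate([0, 889, 0]) cube([50, 50, 431]);
translate([1850, 0, 0]) cube([50, 50, 431]);
translate([1850, 889, 0]) cube([50, 50, 431]);
translate([50, 0, 183]) cube([1800, 23, 144]);
translate([50, 916, 183]) cube([1800, 23, 144]);
translate([0, 50, 183]) cube([23, 839, 144]);
translate([1877, 50, 183]) cube([23, 839, 144]);
translate([83, 0, 327]) cube([93, 939, 21]);
translate([209, 0, 327]) cube([93, 939, 21]);
translate([335, 0, 327]) cube([93, 939, 21]);
translate([461, 0, 327]) cube([93, 939, 21]);
translate([587, 0, 327]) cube([93, 939, 21]);
translate([713, 0, 327]) cube([93, 939, 21]);
translate([839, 0, 327]) cube([93, 939, 21]);
translate([965, 0, 327]) cube([93, 939, 21]);
translate([1091, 0, 327]) cube([93, 939, 21]);
translate([1217, 0, 327]) cube([93, 939, 21]);
translate([1343, 0, 327]) cube([93, 939, 21]);
translate([1469, 0, 327]) cube([93, 939, 21]);
translate([1595, 0, 327]) cube([93, 939, 21]);
translate([1721, 0, 327]) cube([93, 939, 21]);


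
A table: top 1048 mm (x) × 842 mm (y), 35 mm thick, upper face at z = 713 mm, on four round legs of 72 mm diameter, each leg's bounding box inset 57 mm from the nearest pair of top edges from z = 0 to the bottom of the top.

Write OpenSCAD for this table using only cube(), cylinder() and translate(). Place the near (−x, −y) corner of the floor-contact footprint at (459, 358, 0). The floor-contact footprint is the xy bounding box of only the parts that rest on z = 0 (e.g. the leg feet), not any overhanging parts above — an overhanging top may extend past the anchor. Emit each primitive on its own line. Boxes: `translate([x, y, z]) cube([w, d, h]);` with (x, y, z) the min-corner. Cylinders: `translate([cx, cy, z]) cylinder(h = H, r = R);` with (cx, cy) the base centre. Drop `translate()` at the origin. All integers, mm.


// leg_h = 713 - 35 = 678
translate([402, 301, 678]) cube([1048, 842, 35]);
translate([495, 394, 0]) cylinder(h = 678, r = 36);
translate([1357, 394, 0]) cylinder(h = 678, r = 36);
translate([495, 1050, 0]) cylinder(h = 678, r = 36);
translate([1357, 1050, 0]) cylinder(h = 678, r = 36);


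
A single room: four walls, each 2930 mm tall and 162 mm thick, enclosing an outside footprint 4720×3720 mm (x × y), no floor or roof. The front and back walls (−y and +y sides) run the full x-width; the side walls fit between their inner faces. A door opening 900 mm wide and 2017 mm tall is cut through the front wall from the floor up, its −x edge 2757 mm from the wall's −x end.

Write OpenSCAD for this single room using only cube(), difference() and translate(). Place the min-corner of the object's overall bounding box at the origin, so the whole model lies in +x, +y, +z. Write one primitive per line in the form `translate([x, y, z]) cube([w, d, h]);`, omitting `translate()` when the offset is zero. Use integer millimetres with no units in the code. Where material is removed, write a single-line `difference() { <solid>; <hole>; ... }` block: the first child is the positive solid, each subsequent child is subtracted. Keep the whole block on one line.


difference() { cube([4720, 162, 2930]); translate([2757, 0, 0]) cube([900, 162, 2017]); }
translate([0, 3558, 0]) cube([4720, 162, 2930]);
translate([0, 162, 0]) cube([162, 3396, 2930]);
translate([4558, 162, 0]) cube([162, 3396, 2930]);


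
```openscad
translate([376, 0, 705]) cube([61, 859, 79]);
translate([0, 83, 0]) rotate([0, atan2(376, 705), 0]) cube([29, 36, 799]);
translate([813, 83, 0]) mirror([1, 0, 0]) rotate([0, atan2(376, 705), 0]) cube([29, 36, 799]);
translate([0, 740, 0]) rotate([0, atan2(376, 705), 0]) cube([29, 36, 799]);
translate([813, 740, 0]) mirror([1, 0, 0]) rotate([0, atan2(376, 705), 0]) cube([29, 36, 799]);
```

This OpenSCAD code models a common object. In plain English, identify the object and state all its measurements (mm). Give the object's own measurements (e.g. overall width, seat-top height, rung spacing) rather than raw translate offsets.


A sawhorse. A 61×859×79 mm beam (x, y, z) sits on two A-frame leg pairs. Each pair is two raked legs of 29×36 mm section (36 mm along y) splaying symmetrically in x. Each leg rises 705 mm vertically over 376 mm of horizontal reach and is 799 mm long along its own axis. Every leg's outer bottom edge rests on the floor and its outer top edge meets a bottom edge of the beam — the left legs (tilting toward +x) meet the beam's −x bottom edge, the right legs (their mirror images, tilting toward −x) meet its +x bottom edge — so the leg tops tuck under the beam, the beam's underside is 705 mm above the floor, and the feet are 813 mm apart outside-to-outside with the beam centred between them. The two leg pairs are set in 83 mm from either end of the beam.


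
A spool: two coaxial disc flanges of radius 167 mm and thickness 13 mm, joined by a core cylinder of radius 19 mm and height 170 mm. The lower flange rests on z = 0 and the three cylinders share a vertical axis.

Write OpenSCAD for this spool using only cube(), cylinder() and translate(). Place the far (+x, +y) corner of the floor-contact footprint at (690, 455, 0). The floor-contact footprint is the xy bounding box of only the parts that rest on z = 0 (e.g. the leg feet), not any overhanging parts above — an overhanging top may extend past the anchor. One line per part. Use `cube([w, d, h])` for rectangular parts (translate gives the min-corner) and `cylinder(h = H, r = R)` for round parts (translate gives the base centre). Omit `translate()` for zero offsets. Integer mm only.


translate([523, 288, 0]) cylinder(h = 13, r = 167);
translate([523, 288, 13]) cylinder(h = 170, r = 19);
translate([523, 288, 183]) cylinder(h = 13, r = 167);


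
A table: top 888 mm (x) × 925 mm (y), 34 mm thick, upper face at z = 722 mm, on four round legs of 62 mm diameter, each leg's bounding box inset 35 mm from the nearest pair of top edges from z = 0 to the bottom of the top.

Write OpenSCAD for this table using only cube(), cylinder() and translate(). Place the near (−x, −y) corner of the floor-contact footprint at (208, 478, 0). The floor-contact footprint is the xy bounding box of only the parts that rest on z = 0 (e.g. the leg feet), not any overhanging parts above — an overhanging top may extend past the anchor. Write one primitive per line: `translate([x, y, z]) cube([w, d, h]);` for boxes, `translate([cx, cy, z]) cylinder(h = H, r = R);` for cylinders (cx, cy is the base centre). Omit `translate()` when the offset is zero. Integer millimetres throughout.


translate([173, 443, 688]) cube([888, 925, 34]);
translate([239, 509, 0]) cylinder(h = 688, r = 31);
translate([995, 509, 0]) cylinder(h = 688, r = 31);
translate([239, 1302, 0]) cylinder(h = 688, r = 31);
translate([995, 1302, 0]) cylinder(h = 688, r = 31);


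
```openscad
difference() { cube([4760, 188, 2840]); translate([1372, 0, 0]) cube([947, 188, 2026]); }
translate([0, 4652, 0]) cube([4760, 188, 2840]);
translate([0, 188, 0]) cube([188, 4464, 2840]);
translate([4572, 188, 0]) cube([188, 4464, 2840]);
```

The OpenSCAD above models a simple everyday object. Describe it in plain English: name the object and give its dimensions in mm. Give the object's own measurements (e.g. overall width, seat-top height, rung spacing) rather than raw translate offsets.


A single room: four walls, each 2840 mm tall and 188 mm thick, enclosing an outside footprint 4760×4840 mm (x × y), no floor or roof. The front and back walls (−y and +y sides) run the full x-width; the side walls fit between their inner faces. A door opening 947 mm wide and 2026 mm tall is cut through the front wall from the floor up, its −x edge 1372 mm from the wall's −x end.


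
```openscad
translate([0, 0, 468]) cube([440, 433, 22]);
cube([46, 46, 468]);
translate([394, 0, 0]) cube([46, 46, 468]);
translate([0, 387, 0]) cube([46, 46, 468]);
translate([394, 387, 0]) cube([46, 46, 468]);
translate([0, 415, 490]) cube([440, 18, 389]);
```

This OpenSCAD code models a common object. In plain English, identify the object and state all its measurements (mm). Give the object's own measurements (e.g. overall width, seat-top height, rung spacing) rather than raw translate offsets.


A chair. The seat is a 440×433×22 mm slab with its top at z = 490 mm, on four 46×46 mm corner legs (flush with the seat edges, standing on z = 0). A flat backrest 18 mm thick, 389 mm tall, spans the full seat width and rises from the seat top along its +y edge, rear face flush with the rear of the seat.
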